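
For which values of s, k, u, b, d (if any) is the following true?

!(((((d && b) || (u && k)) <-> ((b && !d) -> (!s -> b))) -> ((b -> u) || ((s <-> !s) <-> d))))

s = True, k = True, u = False, b = True, d = True

  !(((((d && b) || (u && k)) <-> ((b && !d) -> (!s -> b))) -> ((b -> u) || ((s <-> !s) <-> d)))) = True
    (((d && b) || (u && k)) <-> ((b && !d) -> (!s -> b))) -> ((b -> u) || ((s <-> !s) <-> d)) = False
      ((d && b) || (u && k)) <-> ((b && !d) -> (!s -> b)) = True
        (d && b) || (u && k) = True
          d && b = True
          u && k = False
        (b && !d) -> (!s -> b) = True
          b && !d = False
            !d = False
          !s -> b = True
            !s = False
      (b -> u) || ((s <-> !s) <-> d) = False
        b -> u = False
        (s <-> !s) <-> d = False
          s <-> !s = False
            !s = False
The formula evaluates to True.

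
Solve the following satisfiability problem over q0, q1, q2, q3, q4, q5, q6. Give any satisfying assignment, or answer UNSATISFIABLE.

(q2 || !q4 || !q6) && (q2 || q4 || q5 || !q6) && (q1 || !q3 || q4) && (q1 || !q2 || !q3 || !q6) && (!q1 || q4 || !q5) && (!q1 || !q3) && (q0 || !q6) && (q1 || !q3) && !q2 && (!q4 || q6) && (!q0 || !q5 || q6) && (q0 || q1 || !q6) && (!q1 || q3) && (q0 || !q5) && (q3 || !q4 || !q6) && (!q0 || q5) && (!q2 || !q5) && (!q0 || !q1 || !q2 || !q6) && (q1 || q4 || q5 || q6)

Unit clause (!q2) forces q2 = False.
Set q0 = True.
  then (!q0 || q5) forces q5 = True.
  then (!q0 || !q5 || q6) forces q6 = True.
  then (q2 || !q4 || !q6) forces q4 = False.
  then (!q1 || q4 || !q5) forces q1 = False.
  then (q1 || !q3) forces q3 = False.
All clauses satisfied.

q0: True, q1: False, q2: False, q3: False, q4: False, q5: True, q6: True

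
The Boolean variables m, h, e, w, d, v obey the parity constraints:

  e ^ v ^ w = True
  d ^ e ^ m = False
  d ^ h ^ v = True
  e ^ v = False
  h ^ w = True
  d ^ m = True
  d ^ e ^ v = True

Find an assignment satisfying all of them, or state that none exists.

Adding constraints 1, 2, 3, 4, 5, 6, 7 mod 2: every variable appears an even number of times on the left, so the left side is 0.
But the right sides sum to 1 (mod 2). 0 ≠ 1 — the system is inconsistent.

UNSATISFIABLE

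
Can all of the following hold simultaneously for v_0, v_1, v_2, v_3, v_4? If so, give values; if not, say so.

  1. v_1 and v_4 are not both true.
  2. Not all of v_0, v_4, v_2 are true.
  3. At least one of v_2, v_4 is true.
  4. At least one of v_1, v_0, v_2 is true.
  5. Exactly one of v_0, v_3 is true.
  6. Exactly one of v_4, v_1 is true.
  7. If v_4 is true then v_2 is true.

v_0 = False, v_1 = True, v_2 = True, v_3 = True, v_4 = False

  (1) v_1=T, v_4=F — not both ✓
  (2) {v_0, v_4, v_2}: 1/3 true — not all ✓
  (3) {v_2, v_4}: 1 true — at least one ✓
  (4) {v_1, v_0, v_2}: 2 true — at least one ✓
  (5) {v_0, v_3}: 1 true — exactly one ✓
  (6) {v_4, v_1}: 1 true — exactly one ✓
  (7) v_4=F ⇒ v_2: vacuous ✓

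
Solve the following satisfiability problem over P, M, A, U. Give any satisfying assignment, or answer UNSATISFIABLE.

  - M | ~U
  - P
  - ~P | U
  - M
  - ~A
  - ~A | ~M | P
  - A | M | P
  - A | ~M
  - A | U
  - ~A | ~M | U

No satisfying assignment exists.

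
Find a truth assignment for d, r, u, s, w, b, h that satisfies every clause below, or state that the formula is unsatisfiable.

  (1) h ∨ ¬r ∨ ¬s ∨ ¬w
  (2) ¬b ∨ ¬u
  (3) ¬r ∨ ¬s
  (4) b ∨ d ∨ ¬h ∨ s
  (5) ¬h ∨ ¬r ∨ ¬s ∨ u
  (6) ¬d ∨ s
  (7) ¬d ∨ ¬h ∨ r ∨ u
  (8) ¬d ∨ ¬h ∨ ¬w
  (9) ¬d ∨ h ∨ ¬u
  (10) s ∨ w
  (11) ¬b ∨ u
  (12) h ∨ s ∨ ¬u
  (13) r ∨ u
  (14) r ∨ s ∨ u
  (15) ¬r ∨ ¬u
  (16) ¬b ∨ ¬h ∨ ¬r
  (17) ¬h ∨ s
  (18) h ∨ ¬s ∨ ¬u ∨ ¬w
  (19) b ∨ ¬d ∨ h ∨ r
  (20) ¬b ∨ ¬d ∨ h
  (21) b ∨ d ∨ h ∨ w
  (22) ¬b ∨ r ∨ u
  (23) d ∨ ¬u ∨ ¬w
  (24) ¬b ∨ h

Set d = False.
Set r = True.
  then (¬r ∨ ¬s) forces s = False.
  then (s ∨ w) forces w = True.
  then (¬r ∨ ¬u) forces u = False.
  then (¬h ∨ s) forces h = False.
  then (¬b ∨ h) forces b = False.
All clauses satisfied.

d = False, r = True, u = False, s = False, w = True, b = False, h = False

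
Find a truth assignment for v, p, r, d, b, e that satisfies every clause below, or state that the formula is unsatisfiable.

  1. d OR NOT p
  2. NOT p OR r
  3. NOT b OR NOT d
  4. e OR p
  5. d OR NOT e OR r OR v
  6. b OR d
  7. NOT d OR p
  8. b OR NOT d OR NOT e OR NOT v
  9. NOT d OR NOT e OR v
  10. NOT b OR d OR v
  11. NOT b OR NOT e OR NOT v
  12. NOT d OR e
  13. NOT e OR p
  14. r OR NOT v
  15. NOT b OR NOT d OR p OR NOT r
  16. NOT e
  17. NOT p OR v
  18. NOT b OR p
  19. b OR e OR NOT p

UNSATISFIABLE

Case e = True:
  Clause (NOT e) is falsified — contradiction.
Case e = False:
  (e OR p) forces p = True.
  (d OR NOT p) forces d = True.
  Clause (NOT d OR e) is falsified — contradiction.
Both cases fail, so the formula is unsatisfiable.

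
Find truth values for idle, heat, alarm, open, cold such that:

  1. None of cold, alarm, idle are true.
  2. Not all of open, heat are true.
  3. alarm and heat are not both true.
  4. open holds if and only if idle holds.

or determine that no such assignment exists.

idle = False; heat = False; alarm = False; open = False; cold = False

  (1) {cold, alarm, idle}: 0 true — none ✓
  (2) {open, heat}: 0/2 true — not all ✓
  (3) alarm=F, heat=F — not both ✓
  (4) open=F, idle=F — same ✓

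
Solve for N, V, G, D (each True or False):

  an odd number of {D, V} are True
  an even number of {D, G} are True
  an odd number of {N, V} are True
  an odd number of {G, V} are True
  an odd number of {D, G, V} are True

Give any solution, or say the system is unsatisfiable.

N = False, V = True, G = False, D = False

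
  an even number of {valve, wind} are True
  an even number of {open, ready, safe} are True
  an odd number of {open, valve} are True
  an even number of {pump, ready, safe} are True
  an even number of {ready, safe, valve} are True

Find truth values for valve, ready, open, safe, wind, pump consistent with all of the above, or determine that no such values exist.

UNSATISFIABLE

Adding constraints 2, 3, 5 mod 2: every variable appears an even number of times on the left, so the left side is 0.
But the right sides sum to 1 (mod 2). 0 ≠ 1 — the system is inconsistent.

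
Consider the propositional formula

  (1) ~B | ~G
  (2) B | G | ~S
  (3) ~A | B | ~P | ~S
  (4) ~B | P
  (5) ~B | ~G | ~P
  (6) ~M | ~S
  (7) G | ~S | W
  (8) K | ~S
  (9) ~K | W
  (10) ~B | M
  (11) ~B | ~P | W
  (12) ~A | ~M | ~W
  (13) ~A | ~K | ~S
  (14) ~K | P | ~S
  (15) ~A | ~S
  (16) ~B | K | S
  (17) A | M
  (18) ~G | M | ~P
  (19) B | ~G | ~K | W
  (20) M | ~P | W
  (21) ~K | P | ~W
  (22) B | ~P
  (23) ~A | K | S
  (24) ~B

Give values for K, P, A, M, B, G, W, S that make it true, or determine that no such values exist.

Unit clause (~B) forces B = False.
In (B | ~P) only ~P is left, so P = False.
Set K = False.
  then (K | ~S) forces S = False.
  then (~A | K | S) forces A = False.
  then (A | M) forces M = True.
Set G = True.
Set W = True.
All clauses satisfied.

K=F, P=F, A=F, M=T, B=F, G=T, W=T, S=F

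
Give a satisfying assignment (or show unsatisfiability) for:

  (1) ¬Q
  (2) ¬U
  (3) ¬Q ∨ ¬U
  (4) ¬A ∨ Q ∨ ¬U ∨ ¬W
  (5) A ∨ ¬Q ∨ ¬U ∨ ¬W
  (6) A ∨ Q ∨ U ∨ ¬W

Unit clause (¬Q) forces Q = False.
Unit clause (¬U) forces U = False.
Set W = True.
  then (A ∨ Q ∨ U ∨ ¬W) forces A = True.
Check each clause:
  (¬Q): ¬Q holds.
  (¬U): ¬U holds.
  (¬Q ∨ ¬U): ¬Q holds.
  (¬A ∨ Q ∨ ¬U ∨ ¬W): ¬U holds.
  (A ∨ ¬Q ∨ ¬U ∨ ¬W): A holds.
  (A ∨ Q ∨ U ∨ ¬W): A holds.
All clauses satisfied.

W = True; Q = False; U = False; A = True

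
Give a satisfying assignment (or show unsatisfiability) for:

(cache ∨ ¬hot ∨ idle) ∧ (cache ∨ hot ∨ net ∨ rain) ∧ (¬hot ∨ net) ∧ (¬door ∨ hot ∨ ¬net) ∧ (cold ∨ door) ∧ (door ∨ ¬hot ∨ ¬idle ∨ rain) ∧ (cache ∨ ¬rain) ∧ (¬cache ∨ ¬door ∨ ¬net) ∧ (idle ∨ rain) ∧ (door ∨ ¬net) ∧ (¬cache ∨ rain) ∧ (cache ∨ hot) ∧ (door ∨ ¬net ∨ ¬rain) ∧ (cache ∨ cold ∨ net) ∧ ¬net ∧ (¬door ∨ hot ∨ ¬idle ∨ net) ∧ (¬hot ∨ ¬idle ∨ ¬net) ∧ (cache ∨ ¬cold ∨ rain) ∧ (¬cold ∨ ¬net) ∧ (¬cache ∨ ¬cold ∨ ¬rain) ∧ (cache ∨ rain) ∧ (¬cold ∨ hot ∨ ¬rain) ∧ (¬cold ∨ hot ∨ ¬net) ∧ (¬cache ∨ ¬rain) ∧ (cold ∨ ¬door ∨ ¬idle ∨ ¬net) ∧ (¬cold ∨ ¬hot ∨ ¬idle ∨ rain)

The formula is unsatisfiable.

Case cache = True:
  (¬cache ∨ rain) forces rain = True.
  Clause (¬cache ∨ ¬rain) is falsified — contradiction.
Case cache = False:
  (cache ∨ ¬rain) forces rain = False.
  Clause (cache ∨ rain) is falsified — contradiction.
Both cases fail, so the formula is unsatisfiable.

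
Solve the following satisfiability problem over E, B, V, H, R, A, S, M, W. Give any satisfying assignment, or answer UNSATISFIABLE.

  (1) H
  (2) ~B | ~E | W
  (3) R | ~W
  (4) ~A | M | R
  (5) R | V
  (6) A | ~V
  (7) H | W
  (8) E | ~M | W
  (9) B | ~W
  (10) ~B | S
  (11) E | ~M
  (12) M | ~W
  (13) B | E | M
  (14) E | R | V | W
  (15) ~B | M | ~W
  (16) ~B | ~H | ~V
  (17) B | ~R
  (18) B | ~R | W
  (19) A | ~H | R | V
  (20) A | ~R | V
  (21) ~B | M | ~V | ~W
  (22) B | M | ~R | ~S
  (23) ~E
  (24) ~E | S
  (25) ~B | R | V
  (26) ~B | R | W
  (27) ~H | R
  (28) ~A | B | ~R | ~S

Unit clause (H) forces H = True.
Unit clause (~E) forces E = False.
In (~H | R) only R is left, so R = True.
In (E | ~M) only ~M is left, so M = False.
In (M | ~W) only ~W is left, so W = False.
In (B | E | M) only B is left, so B = True.
In (~B | ~H | ~V) only ~V is left, so V = False.
In (A | ~R | V) only A is left, so A = True.
In (~B | S) only S is left, so S = True.
All clauses satisfied.

E: False, B: True, V: False, H: True, R: True, A: True, S: True, M: False, W: False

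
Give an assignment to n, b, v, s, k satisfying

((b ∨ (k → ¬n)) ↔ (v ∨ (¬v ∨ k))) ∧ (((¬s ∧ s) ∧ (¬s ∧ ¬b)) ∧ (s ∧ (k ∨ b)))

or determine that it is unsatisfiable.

Unsatisfiable — no assignment works.

Case s = True: the conjunct ¬s is False.
Case s = False: the conjunct s is False.
Both cases fail — unsatisfiable.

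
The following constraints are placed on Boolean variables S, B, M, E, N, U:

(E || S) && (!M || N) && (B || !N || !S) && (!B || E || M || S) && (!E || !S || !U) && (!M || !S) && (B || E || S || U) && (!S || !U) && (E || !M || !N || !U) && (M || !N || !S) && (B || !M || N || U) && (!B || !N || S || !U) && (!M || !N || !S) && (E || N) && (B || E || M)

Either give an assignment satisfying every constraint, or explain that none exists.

Set S = False.
  then (E || S) forces E = True.
Set B = False.
Set M = False.
Set N = True.
Set U = False.
All clauses satisfied.

S: False, B: False, M: False, E: True, N: True, U: False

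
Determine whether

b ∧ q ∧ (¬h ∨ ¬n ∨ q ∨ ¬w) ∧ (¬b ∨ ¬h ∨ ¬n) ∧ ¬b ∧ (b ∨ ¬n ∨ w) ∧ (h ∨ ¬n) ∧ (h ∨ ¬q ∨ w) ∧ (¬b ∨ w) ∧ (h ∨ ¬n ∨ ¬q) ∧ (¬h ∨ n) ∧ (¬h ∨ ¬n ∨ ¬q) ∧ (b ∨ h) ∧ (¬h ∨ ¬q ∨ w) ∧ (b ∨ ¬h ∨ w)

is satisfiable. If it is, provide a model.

Case b = True:
  Clause (¬b) is falsified — contradiction.
Case b = False:
  Clause (b) is falsified — contradiction.
Both cases fail, so the formula is unsatisfiable.

Unsatisfiable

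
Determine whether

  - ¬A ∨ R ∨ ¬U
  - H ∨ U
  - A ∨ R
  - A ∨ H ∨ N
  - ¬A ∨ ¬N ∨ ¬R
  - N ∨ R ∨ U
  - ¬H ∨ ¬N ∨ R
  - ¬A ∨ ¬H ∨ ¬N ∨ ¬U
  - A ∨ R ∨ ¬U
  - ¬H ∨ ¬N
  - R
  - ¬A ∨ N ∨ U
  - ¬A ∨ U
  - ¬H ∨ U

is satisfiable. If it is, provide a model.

U: True, N: False, H: False, A: True, R: True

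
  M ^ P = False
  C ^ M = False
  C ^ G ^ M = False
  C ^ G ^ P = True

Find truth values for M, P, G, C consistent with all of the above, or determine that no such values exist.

UNSATISFIABLE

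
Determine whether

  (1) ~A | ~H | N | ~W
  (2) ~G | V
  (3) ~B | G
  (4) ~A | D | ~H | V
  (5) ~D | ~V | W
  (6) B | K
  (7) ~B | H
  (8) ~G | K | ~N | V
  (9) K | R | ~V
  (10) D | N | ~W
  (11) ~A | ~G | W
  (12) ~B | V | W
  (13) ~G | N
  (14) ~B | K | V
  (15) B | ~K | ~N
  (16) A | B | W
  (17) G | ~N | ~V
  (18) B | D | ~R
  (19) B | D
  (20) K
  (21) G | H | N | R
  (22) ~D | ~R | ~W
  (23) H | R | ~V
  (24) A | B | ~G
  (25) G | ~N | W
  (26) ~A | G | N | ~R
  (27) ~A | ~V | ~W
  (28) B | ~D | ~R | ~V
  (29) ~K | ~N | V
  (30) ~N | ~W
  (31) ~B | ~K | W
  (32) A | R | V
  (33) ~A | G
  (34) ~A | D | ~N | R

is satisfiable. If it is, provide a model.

Unit clause (K) forces K = True.
Set H = True.
Set D = True.
Set W = True.
  then (~D | ~R | ~W) forces R = False.
  then (~N | ~W) forces N = False.
  then (~A | ~H | N | ~W) forces A = False.
  then (~G | N) forces G = False.
  then (A | R | V) forces V = True.
  then (~B | G) forces B = False.
All clauses satisfied.

H: True, D: True, K: True, W: True, V: True, B: False, G: False, A: False, N: False, R: False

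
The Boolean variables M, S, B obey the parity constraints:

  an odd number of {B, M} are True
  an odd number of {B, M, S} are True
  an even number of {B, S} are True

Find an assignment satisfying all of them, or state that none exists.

M=T, S=F, B=F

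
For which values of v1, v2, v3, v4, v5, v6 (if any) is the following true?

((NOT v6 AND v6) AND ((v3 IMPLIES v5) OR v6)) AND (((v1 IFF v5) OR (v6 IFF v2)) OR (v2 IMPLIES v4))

Case v6 = True: the conjunct NOT v6 is False.
Case v6 = False: the conjunct v6 is False.
Both cases fail — unsatisfiable.

No satisfying assignment exists.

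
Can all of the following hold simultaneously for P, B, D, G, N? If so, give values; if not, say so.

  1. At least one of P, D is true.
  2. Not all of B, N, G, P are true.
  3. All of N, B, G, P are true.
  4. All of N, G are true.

The formula is unsatisfiable.

Case P = True:
  (3) forces N = True.
  (3) forces B = True.
  (2) with B=T, N=T, P=T forces G = False.
  Constraint (3) is violated (G=F) — contradiction.
Case P = False:
  Constraint (3) is violated (P=F) — contradiction.
Both cases fail — unsatisfiable.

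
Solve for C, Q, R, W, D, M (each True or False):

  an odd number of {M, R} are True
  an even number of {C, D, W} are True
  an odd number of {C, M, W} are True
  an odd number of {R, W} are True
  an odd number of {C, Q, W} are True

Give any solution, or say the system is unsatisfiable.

C = True, Q = False, R = True, W = False, D = True, M = False

{M, R}: 1 true → odd ✓
{C, D, W}: 2 true → even ✓
{C, M, W}: 1 true → odd ✓
{R, W}: 1 true → odd ✓
{C, Q, W}: 1 true → odd ✓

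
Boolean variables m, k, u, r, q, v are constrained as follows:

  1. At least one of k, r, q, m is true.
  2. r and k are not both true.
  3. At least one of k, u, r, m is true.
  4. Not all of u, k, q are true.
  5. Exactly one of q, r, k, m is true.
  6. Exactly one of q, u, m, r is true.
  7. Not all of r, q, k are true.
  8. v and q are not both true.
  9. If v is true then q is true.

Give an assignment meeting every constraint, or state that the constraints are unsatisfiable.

m = False, k = False, u = False, r = True, q = False, v = False

  (1) {k, r, q, m}: 1 true — at least one ✓
  (2) r=T, k=F — not both ✓
  (3) {k, u, r, m}: 1 true — at least one ✓
  (4) {u, k, q}: 0/3 true — not all ✓
  (5) {q, r, k, m}: 1 true — exactly one ✓
  (6) {q, u, m, r}: 1 true — exactly one ✓
  (7) {r, q, k}: 1/3 true — not all ✓
  (8) v=F, q=F — not both ✓
  (9) v=F ⇒ q: vacuous ✓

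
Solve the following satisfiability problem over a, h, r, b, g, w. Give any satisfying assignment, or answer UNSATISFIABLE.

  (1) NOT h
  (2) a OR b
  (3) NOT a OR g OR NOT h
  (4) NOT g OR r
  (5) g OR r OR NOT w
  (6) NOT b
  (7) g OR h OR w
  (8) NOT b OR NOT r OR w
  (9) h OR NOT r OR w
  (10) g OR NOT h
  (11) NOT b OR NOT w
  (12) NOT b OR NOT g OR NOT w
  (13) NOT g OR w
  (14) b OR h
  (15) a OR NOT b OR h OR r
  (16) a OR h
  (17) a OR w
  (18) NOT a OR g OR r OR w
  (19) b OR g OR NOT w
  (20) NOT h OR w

UNSATISFIABLE

Case h = True:
  Clause (NOT h) is falsified — contradiction.
Case h = False:
  (NOT b) forces b = False.
  Clause (b OR h) is falsified — contradiction.
Both cases fail, so the formula is unsatisfiable.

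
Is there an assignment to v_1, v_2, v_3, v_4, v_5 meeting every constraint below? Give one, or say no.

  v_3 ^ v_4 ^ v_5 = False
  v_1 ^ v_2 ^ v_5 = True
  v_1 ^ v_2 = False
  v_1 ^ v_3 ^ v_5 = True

v_1 = False, v_2 = False, v_3 = False, v_4 = True, v_5 = True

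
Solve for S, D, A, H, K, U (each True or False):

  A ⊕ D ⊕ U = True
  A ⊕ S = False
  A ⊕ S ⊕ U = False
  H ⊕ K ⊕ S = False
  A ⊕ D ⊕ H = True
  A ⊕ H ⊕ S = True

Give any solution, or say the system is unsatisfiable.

UNSATISFIABLE

Adding constraints 1, 3, 5, 6 mod 2: every variable appears an even number of times on the left, so the left side is 0.
But the right sides sum to 1 (mod 2). 0 ≠ 1 — the system is inconsistent.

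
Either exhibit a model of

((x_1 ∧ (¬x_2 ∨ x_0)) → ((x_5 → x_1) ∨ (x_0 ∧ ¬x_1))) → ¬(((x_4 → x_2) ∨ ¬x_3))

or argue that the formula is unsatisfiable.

x_0=F; x_1=T; x_2=F; x_3=T; x_4=T; x_5=T

  ((x_1 ∧ (¬x_2 ∨ x_0)) → ((x_5 → x_1) ∨ (x_0 ∧ ¬x_1))) → ¬(((x_4 → x_2) ∨ ¬x_3)) = True
    (x_1 ∧ (¬x_2 ∨ x_0)) → ((x_5 → x_1) ∨ (x_0 ∧ ¬x_1)) = True
      x_1 ∧ (¬x_2 ∨ x_0) = True
        ¬x_2 ∨ x_0 = True
          ¬x_2 = True
      (x_5 → x_1) ∨ (x_0 ∧ ¬x_1) = True
        x_5 → x_1 = True
        x_0 ∧ ¬x_1 = False
          ¬x_1 = False
    ¬(((x_4 → x_2) ∨ ¬x_3)) = True
      (x_4 → x_2) ∨ ¬x_3 = False
        x_4 → x_2 = False
        ¬x_3 = False
The formula evaluates to True.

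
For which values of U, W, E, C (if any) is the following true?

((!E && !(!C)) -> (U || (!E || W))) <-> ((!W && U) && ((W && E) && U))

No satisfying assignment exists.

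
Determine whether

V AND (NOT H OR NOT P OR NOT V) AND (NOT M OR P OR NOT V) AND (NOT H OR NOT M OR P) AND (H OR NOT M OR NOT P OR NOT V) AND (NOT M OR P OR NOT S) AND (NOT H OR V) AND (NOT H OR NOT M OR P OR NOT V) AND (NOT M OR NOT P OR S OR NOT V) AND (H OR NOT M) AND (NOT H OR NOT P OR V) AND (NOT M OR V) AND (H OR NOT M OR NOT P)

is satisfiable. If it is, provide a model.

Unit clause (V) forces V = True.
Set S = True.
Try M = True:
  (NOT M OR P OR NOT V) forces P = True.
  (NOT H OR NOT P OR NOT V) forces H = False.
  clause (H OR NOT M OR NOT P OR NOT V) is falsified — backtrack.
So M = False.
Set H = False.
Set P = True.
All clauses satisfied.

V=T, S=T, M=F, H=F, P=T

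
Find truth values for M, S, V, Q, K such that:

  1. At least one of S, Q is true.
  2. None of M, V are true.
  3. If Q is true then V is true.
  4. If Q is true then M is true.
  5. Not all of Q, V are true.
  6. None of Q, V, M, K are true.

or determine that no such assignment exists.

M = False, S = True, V = False, Q = False, K = False

  (1) {S, Q}: 1 true — at least one ✓
  (2) {M, V}: 0 true — none ✓
  (3) Q=F ⇒ V: vacuous ✓
  (4) Q=F ⇒ M: vacuous ✓
  (5) {Q, V}: 0/2 true — not all ✓
  (6) {Q, V, M, K}: 0 true — none ✓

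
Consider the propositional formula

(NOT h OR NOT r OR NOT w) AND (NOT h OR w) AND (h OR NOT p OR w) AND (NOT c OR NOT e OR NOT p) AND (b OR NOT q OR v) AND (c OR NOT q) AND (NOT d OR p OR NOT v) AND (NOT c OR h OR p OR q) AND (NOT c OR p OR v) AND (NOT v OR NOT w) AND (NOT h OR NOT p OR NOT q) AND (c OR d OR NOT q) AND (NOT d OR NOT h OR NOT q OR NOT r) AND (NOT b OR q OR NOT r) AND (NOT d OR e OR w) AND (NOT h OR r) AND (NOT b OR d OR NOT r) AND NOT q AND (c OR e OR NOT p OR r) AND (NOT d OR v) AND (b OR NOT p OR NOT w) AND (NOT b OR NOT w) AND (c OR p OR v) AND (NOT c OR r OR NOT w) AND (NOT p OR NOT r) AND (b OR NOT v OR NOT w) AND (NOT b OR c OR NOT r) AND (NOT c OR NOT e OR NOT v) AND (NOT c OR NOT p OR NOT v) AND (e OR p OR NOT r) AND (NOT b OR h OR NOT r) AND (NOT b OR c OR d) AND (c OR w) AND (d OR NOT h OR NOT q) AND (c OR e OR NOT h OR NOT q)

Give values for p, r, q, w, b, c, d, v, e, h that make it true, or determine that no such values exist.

The formula is unsatisfiable.

Case w = True:
  (NOT v OR NOT w) forces v = False.
  (NOT q) forces q = False.
  (NOT d OR v) forces d = False.
  (NOT b OR NOT w) forces b = False.
  (b OR NOT p OR NOT w) forces p = False.
  (NOT c OR p OR v) forces c = False.
  Clause (c OR p OR v) is falsified — contradiction.
Case w = False:
  (NOT h OR w) forces h = False.
  (h OR NOT p OR w) forces p = False.
  (NOT q) forces q = False.
  (NOT c OR h OR p OR q) forces c = False.
  Clause (c OR w) is falsified — contradiction.
Both cases fail, so the formula is unsatisfiable.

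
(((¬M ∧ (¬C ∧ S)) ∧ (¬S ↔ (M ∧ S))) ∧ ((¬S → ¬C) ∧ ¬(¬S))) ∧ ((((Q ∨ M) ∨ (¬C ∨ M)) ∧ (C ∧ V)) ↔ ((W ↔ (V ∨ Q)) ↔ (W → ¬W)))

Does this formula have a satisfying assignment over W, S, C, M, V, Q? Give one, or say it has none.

W = True; S = True; C = False; M = False; V = False; Q = True

  ((¬M ∧ (¬C ∧ S)) ∧ (¬S ↔ (M ∧ S))) ∧ ((¬S → ¬C) ∧ ¬(¬S)) = True
    (¬M ∧ (¬C ∧ S)) ∧ (¬S ↔ (M ∧ S)) = True
      ¬M ∧ (¬C ∧ S) = True
        ¬M = True
        ¬C ∧ S = True
          ¬C = True
      ¬S ↔ (M ∧ S) = True
        ¬S = False
        M ∧ S = False
    (¬S → ¬C) ∧ ¬(¬S) = True
      ¬S → ¬C = True
        ¬S = False
        ¬C = True
      ¬(¬S) = True
        ¬S = False
  (((Q ∨ M) ∨ (¬C ∨ M)) ∧ (C ∧ V)) ↔ ((W ↔ (V ∨ Q)) ↔ (W → ¬W)) = True
    ((Q ∨ M) ∨ (¬C ∨ M)) ∧ (C ∧ V) = False
      (Q ∨ M) ∨ (¬C ∨ M) = True
        Q ∨ M = True
        ¬C ∨ M = True
          ¬C = True
      C ∧ V = False
    (W ↔ (V ∨ Q)) ↔ (W → ¬W) = False
      W ↔ (V ∨ Q) = True
        V ∨ Q = True
      W → ¬W = False
        ¬W = False
Both conjuncts True, so the formula holds.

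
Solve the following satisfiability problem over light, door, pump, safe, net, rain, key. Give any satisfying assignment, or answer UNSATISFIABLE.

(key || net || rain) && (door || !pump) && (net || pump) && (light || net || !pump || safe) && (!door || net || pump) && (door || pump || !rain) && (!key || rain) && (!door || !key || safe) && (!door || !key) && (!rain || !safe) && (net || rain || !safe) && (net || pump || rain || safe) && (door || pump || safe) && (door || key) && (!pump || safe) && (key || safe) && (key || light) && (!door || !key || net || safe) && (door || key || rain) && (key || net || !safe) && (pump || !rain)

light = True; door = True; pump = True; safe = True; net = True; rain = False; key = False

Set light = True.
Try door = False:
  (door || !pump) forces pump = False.
  (net || pump) forces net = True.
  (door || pump || !rain) forces rain = False.
  (!key || rain) forces key = False.
  clause (door || key) is falsified — backtrack.
So door = True.
  then (!door || !key) forces key = False.
  then (key || safe) forces safe = True.
  then (key || net || !safe) forces net = True.
  then (!rain || !safe) forces rain = False.
Set pump = True.
All clauses satisfied.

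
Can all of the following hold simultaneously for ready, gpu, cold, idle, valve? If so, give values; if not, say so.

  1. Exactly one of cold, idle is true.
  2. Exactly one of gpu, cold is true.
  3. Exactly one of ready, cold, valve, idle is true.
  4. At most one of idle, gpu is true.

ready: False; gpu: False; cold: True; idle: False; valve: False

  (1) {cold, idle}: 1 true — exactly one ✓
  (2) {gpu, cold}: 1 true — exactly one ✓
  (3) {ready, cold, valve, idle}: 1 true — exactly one ✓
  (4) {idle, gpu}: 0 true — at most one ✓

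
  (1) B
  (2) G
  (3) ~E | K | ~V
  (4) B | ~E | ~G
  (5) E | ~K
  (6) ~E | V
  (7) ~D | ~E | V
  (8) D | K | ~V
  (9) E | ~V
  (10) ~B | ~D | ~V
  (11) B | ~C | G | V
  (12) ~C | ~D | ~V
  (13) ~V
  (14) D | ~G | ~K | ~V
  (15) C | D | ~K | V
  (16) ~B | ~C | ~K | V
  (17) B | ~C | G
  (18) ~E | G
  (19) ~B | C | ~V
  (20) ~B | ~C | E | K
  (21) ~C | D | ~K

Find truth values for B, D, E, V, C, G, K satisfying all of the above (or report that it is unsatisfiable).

Unit clause (B) forces B = True.
Unit clause (G) forces G = True.
Unit clause (~V) forces V = False.
In (~E | V) only ~E is left, so E = False.
In (E | ~K) only ~K is left, so K = False.
In (~B | ~C | E | K) only ~C is left, so C = False.
Set D = True.
All clauses satisfied.

B = True, D = True, E = False, V = False, C = False, G = True, K = False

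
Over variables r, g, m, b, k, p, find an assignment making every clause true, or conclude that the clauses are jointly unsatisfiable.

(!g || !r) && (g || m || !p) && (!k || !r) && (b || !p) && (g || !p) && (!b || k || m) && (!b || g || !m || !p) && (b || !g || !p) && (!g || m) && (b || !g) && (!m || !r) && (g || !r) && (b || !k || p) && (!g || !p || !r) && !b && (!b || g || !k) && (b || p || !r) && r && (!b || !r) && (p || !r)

The formula is unsatisfiable.

Case r = True:
  (!g || !r) forces g = False.
  Clause (g || !r) is falsified — contradiction.
Case r = False:
  Clause (r) is falsified — contradiction.
Both cases fail, so the formula is unsatisfiable.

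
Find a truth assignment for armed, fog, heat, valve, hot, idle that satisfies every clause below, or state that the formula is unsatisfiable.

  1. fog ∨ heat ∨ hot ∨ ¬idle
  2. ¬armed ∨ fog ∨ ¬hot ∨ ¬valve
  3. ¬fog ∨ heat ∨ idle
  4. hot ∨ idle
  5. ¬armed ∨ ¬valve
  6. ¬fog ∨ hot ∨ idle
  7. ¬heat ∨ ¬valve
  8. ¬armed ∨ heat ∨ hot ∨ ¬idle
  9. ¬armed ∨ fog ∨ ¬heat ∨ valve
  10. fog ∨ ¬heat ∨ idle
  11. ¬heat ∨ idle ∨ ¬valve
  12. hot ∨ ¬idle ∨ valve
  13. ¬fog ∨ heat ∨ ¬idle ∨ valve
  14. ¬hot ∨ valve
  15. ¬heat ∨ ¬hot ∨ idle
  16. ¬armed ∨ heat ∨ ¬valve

Try armed = True:
  (¬armed ∨ ¬valve) forces valve = False.
  (¬hot ∨ valve) forces hot = False.
  (hot ∨ idle) forces idle = True.
  clause (hot ∨ ¬idle ∨ valve) is falsified — backtrack.
So armed = False.
Set fog = False.
Set heat = False.
Set valve = True.
Try hot = False:
  (fog ∨ heat ∨ hot ∨ ¬idle) forces idle = False.
  clause (hot ∨ idle) is falsified — backtrack.
So hot = True.
Set idle = False.
All clauses satisfied.

armed: False; fog: False; heat: False; valve: True; hot: True; idle: False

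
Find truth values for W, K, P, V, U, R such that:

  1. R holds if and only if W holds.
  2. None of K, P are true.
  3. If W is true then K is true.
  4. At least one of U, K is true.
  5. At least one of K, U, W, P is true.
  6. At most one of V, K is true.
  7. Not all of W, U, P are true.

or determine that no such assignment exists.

W = False; K = False; P = False; V = True; U = True; R = False

  (1) R=F, W=F — same ✓
  (2) {K, P}: 0 true — none ✓
  (3) W=F ⇒ K: vacuous ✓
  (4) {U, K}: 1 true — at least one ✓
  (5) {K, U, W, P}: 1 true — at least one ✓
  (6) {V, K}: 1 true — at most one ✓
  (7) {W, U, P}: 1/3 true — not all ✓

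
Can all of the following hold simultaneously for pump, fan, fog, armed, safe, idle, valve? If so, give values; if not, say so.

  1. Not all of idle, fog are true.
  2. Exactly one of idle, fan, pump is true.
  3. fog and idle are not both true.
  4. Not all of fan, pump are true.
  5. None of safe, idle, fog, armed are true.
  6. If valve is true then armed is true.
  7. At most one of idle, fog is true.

pump=T; fan=F; fog=F; armed=F; safe=F; idle=F; valve=F

  (1) {idle, fog}: 0/2 true — not all ✓
  (2) {idle, fan, pump}: 1 true — exactly one ✓
  (3) fog=F, idle=F — not both ✓
  (4) {fan, pump}: 1/2 true — not all ✓
  (5) {safe, idle, fog, armed}: 0 true — none ✓
  (6) valve=F ⇒ armed: vacuous ✓
  (7) {idle, fog}: 0 true — at most one ✓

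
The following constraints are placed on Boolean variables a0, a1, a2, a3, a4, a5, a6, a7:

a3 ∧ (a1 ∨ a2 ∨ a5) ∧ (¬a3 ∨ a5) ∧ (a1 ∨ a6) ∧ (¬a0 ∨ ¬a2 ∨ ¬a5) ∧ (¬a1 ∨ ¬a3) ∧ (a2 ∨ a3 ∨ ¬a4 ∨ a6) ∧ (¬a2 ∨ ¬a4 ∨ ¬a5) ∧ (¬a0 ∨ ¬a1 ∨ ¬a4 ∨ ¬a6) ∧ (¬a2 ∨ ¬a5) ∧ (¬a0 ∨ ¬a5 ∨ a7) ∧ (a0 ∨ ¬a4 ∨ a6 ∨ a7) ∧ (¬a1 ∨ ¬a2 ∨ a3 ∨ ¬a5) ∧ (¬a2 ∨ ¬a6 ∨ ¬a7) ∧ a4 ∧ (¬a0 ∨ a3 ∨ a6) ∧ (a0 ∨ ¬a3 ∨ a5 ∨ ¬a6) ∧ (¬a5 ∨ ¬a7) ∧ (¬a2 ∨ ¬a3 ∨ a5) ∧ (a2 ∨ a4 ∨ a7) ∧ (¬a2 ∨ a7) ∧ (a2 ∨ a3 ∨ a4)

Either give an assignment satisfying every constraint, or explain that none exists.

a0 = False; a1 = False; a2 = False; a3 = True; a4 = True; a5 = True; a6 = True; a7 = False

Unit clause (a3) forces a3 = True.
In (¬a3 ∨ a5) only a5 is left, so a5 = True.
In (¬a1 ∨ ¬a3) only ¬a1 is left, so a1 = False.
In (¬a2 ∨ ¬a5) only ¬a2 is left, so a2 = False.
Unit clause (a4) forces a4 = True.
In (¬a5 ∨ ¬a7) only ¬a7 is left, so a7 = False.
In (a1 ∨ a6) only a6 is left, so a6 = True.
In (¬a0 ∨ ¬a5 ∨ a7) only ¬a0 is left, so a0 = False.
All clauses satisfied.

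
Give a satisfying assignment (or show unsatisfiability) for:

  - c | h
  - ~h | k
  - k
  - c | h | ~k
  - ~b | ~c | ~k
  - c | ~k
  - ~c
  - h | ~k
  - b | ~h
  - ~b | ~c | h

Case k = True:
  (c | ~k) forces c = True.
  Clause (~c) is falsified — contradiction.
Case k = False:
  Clause (k) is falsified — contradiction.
Both cases fail, so the formula is unsatisfiable.

Unsatisfiable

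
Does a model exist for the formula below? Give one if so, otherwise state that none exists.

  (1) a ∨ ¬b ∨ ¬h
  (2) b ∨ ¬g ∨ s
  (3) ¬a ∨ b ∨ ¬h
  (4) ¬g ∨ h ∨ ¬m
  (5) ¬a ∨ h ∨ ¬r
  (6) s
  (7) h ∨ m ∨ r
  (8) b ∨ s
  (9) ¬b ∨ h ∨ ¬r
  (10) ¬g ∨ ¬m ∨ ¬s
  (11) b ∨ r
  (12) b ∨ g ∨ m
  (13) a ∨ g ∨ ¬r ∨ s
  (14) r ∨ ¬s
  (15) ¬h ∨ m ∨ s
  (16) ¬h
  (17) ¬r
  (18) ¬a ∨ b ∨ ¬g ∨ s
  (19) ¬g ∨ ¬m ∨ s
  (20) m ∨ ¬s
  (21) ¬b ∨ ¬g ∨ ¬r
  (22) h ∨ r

Case s = True:
  (r ∨ ¬s) forces r = True.
  Clause (¬r) is falsified — contradiction.
Case s = False:
  Clause (s) is falsified — contradiction.
Both cases fail, so the formula is unsatisfiable.

UNSATISFIABLE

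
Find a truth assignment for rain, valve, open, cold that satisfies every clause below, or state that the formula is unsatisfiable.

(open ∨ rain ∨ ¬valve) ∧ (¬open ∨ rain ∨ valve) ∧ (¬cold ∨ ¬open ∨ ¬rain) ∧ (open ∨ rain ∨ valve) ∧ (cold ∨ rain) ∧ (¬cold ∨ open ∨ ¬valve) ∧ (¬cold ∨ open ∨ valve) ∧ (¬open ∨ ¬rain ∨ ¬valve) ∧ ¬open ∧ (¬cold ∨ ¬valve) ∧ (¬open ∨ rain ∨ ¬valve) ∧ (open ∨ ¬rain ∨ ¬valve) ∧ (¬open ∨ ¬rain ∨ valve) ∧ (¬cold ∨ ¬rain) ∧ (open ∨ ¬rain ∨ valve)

Case valve = True:
  (¬open) forces open = False.
  (open ∨ rain ∨ ¬valve) forces rain = True.
  Clause (open ∨ ¬rain ∨ ¬valve) is falsified — contradiction.
Case valve = False:
  (¬open) forces open = False.
  (open ∨ rain ∨ valve) forces rain = True.
  Clause (open ∨ ¬rain ∨ valve) is falsified — contradiction.
Both cases fail, so the formula is unsatisfiable.

Unsatisfiable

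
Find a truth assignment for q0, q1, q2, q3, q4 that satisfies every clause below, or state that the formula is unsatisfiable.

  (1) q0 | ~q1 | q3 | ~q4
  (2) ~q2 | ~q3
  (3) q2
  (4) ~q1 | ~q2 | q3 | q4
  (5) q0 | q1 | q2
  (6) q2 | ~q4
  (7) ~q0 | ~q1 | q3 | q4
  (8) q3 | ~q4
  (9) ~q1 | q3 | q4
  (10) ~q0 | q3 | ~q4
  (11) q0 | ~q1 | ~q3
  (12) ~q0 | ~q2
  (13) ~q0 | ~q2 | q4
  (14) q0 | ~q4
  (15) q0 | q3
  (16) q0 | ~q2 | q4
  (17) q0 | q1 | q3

UNSATISFIABLE

Case q0 = True:
  (q2) forces q2 = True.
  Clause (~q0 | ~q2) is falsified — contradiction.
Case q0 = False:
  (q2) forces q2 = True.
  (~q2 | ~q3) forces q3 = False.
  Clause (q0 | q3) is falsified — contradiction.
Both cases fail, so the formula is unsatisfiable.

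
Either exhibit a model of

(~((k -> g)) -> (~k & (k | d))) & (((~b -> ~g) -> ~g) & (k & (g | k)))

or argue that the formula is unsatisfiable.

d=F, b=F, k=T, g=T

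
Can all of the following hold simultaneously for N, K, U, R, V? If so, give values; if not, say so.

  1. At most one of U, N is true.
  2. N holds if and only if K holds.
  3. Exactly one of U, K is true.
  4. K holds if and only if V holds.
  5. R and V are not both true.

N = True, K = True, U = False, R = False, V = True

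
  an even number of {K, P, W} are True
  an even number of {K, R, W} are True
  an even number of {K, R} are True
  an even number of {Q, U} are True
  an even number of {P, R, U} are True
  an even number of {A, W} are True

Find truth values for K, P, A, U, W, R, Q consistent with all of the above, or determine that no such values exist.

K: True, P: True, A: False, U: False, W: False, R: True, Q: False

{K, P, W}: 2 true → even ✓
{K, R, W}: 2 true → even ✓
{K, R}: 2 true → even ✓
{Q, U}: 0 true → even ✓
{P, R, U}: 2 true → even ✓
{A, W}: 0 true → even ✓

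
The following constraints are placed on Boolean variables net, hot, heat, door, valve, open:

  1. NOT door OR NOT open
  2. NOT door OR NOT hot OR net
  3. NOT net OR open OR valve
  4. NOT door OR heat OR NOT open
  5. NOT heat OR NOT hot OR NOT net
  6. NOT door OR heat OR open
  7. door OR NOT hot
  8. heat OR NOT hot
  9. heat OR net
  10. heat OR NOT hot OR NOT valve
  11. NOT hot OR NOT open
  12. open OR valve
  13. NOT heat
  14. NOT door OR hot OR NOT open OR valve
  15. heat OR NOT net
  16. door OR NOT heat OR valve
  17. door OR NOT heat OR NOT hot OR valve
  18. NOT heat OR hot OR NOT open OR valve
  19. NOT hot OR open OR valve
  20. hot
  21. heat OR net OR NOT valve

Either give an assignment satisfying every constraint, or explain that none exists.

Unsatisfiable

Case heat = True:
  Clause (NOT heat) is falsified — contradiction.
Case heat = False:
  (heat OR NOT hot) forces hot = False.
  Clause (hot) is falsified — contradiction.
Both cases fail, so the formula is unsatisfiable.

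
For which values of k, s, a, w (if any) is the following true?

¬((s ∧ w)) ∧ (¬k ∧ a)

k: False, s: False, a: True, w: True

  ¬((s ∧ w)) = True
    s ∧ w = False
  ¬k ∧ a = True
    ¬k = True
Both conjuncts True, so the formula holds.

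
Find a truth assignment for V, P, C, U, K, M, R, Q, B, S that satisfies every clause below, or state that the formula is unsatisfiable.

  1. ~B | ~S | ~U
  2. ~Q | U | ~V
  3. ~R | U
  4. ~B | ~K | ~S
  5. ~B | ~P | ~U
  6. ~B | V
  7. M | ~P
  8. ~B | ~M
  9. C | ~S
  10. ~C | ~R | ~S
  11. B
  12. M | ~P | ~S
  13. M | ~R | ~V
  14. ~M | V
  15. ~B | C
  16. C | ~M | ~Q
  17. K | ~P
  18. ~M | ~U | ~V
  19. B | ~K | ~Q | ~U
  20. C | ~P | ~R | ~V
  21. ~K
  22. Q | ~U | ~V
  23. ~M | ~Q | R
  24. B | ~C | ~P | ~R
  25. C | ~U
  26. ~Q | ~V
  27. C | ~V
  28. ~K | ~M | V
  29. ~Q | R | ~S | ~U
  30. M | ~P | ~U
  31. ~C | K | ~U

V=T, P=F, C=T, U=F, K=F, M=F, R=F, Q=F, B=T, S=T

Unit clause (B) forces B = True.
In (~B | C) only C is left, so C = True.
Unit clause (~K) forces K = False.
In (~C | K | ~U) only ~U is left, so U = False.
In (~R | U) only ~R is left, so R = False.
In (~B | V) only V is left, so V = True.
In (~B | ~M) only ~M is left, so M = False.
In (K | ~P) only ~P is left, so P = False.
In (~Q | ~V) only ~Q is left, so Q = False.
Set S = True.
All clauses satisfied.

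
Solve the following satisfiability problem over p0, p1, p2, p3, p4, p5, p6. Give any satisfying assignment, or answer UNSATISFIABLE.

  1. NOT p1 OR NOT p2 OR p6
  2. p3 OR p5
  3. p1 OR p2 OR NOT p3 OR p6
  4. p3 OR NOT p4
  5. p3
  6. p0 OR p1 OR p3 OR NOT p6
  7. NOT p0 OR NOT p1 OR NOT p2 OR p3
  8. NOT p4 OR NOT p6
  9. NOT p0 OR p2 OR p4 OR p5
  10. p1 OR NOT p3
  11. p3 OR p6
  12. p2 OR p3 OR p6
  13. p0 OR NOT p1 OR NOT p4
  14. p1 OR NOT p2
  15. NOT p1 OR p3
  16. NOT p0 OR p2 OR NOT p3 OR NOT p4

p0 = False, p1 = True, p2 = False, p3 = True, p4 = False, p5 = True, p6 = False

Unit clause (p3) forces p3 = True.
In (p1 OR NOT p3) only p1 is left, so p1 = True.
Set p0 = False.
  then (p0 OR NOT p1 OR NOT p4) forces p4 = False.
Set p2 = False.
Set p5 = True.
Set p6 = False.
All clauses satisfied.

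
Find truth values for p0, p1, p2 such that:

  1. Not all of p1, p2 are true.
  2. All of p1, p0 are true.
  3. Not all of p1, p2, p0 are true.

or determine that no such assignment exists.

p0 = True, p1 = True, p2 = False

  (1) {p1, p2}: 1/2 true — not all ✓
  (2) {p1, p0}: all 2 true ✓
  (3) {p1, p2, p0}: 2/3 true — not all ✓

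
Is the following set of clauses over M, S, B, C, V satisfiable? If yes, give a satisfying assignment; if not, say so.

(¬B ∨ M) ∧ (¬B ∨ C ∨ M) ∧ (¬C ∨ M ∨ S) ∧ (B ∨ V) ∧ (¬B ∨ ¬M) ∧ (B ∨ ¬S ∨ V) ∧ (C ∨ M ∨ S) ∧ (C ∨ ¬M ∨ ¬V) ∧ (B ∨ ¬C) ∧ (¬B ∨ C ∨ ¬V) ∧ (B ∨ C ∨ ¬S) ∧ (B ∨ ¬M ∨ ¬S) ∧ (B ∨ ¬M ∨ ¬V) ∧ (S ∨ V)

UNSATISFIABLE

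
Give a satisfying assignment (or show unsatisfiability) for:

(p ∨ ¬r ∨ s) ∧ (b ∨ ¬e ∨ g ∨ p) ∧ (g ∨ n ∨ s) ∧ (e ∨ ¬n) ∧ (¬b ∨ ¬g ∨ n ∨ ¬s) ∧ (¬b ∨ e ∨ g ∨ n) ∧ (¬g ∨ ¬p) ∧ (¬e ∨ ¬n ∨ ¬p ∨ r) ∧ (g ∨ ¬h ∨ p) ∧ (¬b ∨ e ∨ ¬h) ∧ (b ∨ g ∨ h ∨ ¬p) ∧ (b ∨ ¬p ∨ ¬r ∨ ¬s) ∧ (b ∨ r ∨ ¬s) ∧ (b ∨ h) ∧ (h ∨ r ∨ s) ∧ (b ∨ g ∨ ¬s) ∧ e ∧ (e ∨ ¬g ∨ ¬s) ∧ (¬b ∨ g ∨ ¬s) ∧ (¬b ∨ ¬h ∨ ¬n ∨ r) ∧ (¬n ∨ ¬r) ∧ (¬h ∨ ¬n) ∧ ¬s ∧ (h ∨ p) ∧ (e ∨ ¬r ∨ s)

s = False, b = False, n = False, e = True, g = True, p = False, r = False, h = True

Unit clause (e) forces e = True.
Unit clause (¬s) forces s = False.
Set b = False.
  then (b ∨ h) forces h = True.
  then (¬h ∨ ¬n) forces n = False.
  then (g ∨ n ∨ s) forces g = True.
  then (¬g ∨ ¬p) forces p = False.
  then (p ∨ ¬r ∨ s) forces r = False.
All clauses satisfied.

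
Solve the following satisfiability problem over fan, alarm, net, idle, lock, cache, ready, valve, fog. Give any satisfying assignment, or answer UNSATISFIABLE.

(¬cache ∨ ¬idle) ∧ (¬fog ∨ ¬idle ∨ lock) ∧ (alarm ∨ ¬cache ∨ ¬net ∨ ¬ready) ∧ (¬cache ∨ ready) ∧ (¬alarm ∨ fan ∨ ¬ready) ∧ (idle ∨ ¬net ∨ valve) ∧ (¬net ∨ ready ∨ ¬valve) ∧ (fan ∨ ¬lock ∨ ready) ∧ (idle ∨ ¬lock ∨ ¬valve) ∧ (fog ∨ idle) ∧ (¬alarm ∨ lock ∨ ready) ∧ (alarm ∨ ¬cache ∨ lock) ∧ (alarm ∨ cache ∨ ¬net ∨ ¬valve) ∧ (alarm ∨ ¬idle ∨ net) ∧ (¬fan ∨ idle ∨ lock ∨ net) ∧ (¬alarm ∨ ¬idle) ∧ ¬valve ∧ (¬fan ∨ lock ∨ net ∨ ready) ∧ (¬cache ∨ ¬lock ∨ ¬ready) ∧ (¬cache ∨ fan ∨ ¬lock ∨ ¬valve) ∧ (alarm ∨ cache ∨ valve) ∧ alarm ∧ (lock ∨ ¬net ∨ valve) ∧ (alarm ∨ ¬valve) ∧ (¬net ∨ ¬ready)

fan = True; alarm = True; net = False; idle = False; lock = True; cache = False; ready = True; valve = False; fog = True

Unit clause (¬valve) forces valve = False.
Unit clause (alarm) forces alarm = True.
In (¬alarm ∨ ¬idle) only ¬idle is left, so idle = False.
In (idle ∨ ¬net ∨ valve) only ¬net is left, so net = False.
In (fog ∨ idle) only fog is left, so fog = True.
Set fan = True.
  then (¬fan ∨ idle ∨ lock ∨ net) forces lock = True.
Set cache = False.
Set ready = True.
All clauses satisfied.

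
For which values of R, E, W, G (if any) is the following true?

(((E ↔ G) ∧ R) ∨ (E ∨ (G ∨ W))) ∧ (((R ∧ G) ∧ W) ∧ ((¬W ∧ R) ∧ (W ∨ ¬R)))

Case W = True: the conjunct ¬W is False.
Case W = False: the conjunct W is False.
Both cases fail — unsatisfiable.

No satisfying assignment exists.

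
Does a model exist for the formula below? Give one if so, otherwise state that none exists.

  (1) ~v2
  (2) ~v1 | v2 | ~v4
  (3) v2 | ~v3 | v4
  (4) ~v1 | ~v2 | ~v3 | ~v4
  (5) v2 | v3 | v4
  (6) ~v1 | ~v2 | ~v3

v1 = False; v2 = False; v3 = False; v4 = True

Unit clause (~v2) forces v2 = False.
Try v1 = True:
  (~v1 | v2 | ~v4) forces v4 = False.
  (v2 | ~v3 | v4) forces v3 = False.
  clause (v2 | v3 | v4) is falsified — backtrack.
So v1 = False.
Set v3 = False.
  then (v2 | v3 | v4) forces v4 = True.
Check each clause:
  (~v2): ~v2 holds.
  (~v1 | v2 | ~v4): ~v1 holds.
  (v2 | ~v3 | v4): ~v3 holds.
  (~v1 | ~v2 | ~v3 | ~v4): ~v1 holds.
  (v2 | v3 | v4): v4 holds.
  (~v1 | ~v2 | ~v3): ~v1 holds.
All clauses satisfied.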